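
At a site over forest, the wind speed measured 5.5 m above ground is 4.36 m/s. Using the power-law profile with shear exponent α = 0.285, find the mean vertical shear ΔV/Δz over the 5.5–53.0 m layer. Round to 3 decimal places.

0.083 m/s/m

Power law: V₂ = V₁ · (z₂/z₁)^α = 4.36 × (9.6364)^0.285 = 8.3158 m/s
ΔV/Δz = (8.3158 − 4.36)/(53.0 − 5.5) = 3.9558/47.5000 = 0.08328 m/s/m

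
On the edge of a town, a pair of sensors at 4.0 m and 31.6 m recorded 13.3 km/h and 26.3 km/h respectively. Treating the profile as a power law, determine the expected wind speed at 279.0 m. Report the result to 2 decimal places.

First find α: α = ln(V₂/V₁)/ln(z₂/z₁) = ln(26.3/13.3)/ln(31.6/4.0) = 0.68180/2.06686 = 0.3299
Extrapolate from 31.6 m to 279.0 m: V₃ = 26.3 × (279.0/31.6)^0.3299 = 26.3 × 2.0513 = 53.9498 km/h

53.95 km/h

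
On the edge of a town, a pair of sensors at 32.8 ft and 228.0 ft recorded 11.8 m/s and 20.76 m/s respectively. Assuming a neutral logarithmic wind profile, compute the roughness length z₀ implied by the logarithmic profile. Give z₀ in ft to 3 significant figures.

Log law: V(z) ∝ ln(z/z₀). With r = V₁/V₂ = 11.8/20.76 = 0.56840,
r · ln(z₂/z₀) = ln(z₁/z₀) ⇒ ln z₀ = (ln z₁ − r·ln z₂)/(1 − r)
ln z₀ = (3.49043 − 0.56840×5.42935) / 0.43160 = 0.9369
z₀ = exp(0.9369) = 2.552 ft

z₀ ≈ 2.55 ft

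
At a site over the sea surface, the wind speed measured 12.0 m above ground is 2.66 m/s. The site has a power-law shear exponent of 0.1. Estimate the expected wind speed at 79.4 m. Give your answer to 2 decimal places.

Power-law profile: V₂ = V₁ · (z₂/z₁)^α
V₂ = 2.66 × (79.4/12.0)^0.1 = 2.66 × (6.6167)^0.1
    = 2.66 × 1.2080 = 3.2133 m/s

3.21 m/s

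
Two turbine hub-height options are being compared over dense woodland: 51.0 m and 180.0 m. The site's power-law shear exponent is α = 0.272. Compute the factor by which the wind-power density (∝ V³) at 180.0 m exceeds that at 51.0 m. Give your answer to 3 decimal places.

2.798

Speed ratio: V_B/V_A = (z_B/z_A)^α = (180.0/51.0)^0.272 = (3.5294)^0.272 = 1.40921
Power-density ratio: P_B/P_A = (V_B/V_A)³ = (1.40921)³ = 2.79850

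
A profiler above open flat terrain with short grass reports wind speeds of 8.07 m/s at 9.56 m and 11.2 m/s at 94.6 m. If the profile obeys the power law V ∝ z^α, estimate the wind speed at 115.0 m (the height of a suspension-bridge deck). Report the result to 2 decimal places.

11.52 m/s

First find α: α = ln(V₂/V₁)/ln(z₂/z₁) = ln(11.2/8.07)/ln(94.6/9.56) = 0.32776/2.29207 = 0.1430
Extrapolate from 94.6 m to 115.0 m: V₃ = 11.2 × (115.0/94.6)^0.1430 = 11.2 × 1.0283 = 11.5172 m/s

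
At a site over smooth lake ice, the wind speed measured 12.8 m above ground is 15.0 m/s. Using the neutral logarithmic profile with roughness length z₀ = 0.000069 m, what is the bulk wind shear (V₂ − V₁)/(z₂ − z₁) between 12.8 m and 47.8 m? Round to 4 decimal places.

Log law: V₂ = V₁ · ln(z₂/z₀)/ln(z₁/z₀) = 15.0 × 13.4484/12.1308 = 16.6292 m/s
ΔV/Δz = (16.6292 − 15.0)/(47.8 − 12.8) = 1.6292/35.0000 = 0.04655 m/s/m

0.0465 m/s/m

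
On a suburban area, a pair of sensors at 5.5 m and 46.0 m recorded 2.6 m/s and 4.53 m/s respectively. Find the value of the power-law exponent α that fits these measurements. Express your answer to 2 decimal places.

α ≈ 0.26

Power law: V₂/V₁ = (z₂/z₁)^α ⇒ α = ln(V₂/V₁) / ln(z₂/z₁)
α = ln(4.53/2.6) / ln(46.0/5.5) = ln(1.7423) / ln(8.3636)
  = 0.55521 / 2.12389 = 0.26141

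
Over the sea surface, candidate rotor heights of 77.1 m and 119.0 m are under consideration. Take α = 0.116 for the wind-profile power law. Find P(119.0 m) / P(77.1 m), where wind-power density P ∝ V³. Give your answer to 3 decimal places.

Speed ratio: V_B/V_A = (z_B/z_A)^α = (119.0/77.1)^0.116 = (1.5435)^0.116 = 1.05164
Power-density ratio: P_B/P_A = (V_B/V_A)³ = (1.05164)³ = 1.16304

1.163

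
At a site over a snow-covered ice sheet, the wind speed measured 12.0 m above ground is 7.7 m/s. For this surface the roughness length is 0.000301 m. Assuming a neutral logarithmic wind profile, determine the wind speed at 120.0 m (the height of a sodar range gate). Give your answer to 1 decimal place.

Log law: V(z) ∝ ln(z/z₀), so V₂/V₁ = ln(z₂/z₀) / ln(z₁/z₀).
ln(120.0/0.000301) = 12.8959, ln(12.0/0.000301) = 10.5933
V₂ = 7.7 × 12.8959/10.5933 = 7.7 × 1.2174 = 9.3737 m/s

9.4 m/s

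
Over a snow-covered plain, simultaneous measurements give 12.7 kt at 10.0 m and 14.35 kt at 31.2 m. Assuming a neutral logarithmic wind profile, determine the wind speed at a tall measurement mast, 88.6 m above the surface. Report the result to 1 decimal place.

15.9 kt

Log law: V ∝ ln(z/z₀). From the pair, with r = V₁/V₂ = 0.88502,
ln z₀ = (ln z₁ − r·ln z₂)/(1 − r) = (2.3026 − 0.88502×3.4404)/0.11498 = -6.4553 → z₀ = 0.001572 m
V₃ = V₁ · ln(z₃/z₀)/ln(z₁/z₀) = 12.7 × 10.9394/8.7579 = 15.8635 kt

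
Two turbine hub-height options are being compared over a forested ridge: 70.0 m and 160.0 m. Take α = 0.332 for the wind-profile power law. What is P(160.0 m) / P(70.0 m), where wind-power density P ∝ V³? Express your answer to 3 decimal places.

Speed ratio: V_B/V_A = (z_B/z_A)^α = (160.0/70.0)^0.332 = (2.2857)^0.332 = 1.31582
Power-density ratio: P_B/P_A = (V_B/V_A)³ = (1.31582)³ = 2.27817

2.278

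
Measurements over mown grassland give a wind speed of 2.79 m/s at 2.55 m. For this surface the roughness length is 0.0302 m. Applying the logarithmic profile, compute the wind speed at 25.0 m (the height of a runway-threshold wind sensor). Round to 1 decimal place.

Log law: V(z) ∝ ln(z/z₀), so V₂/V₁ = ln(z₂/z₀) / ln(z₁/z₀).
ln(25.0/0.0302) = 6.7188, ln(2.55/0.0302) = 4.4360
V₂ = 2.79 × 6.7188/4.4360 = 2.79 × 1.5146 = 4.2257 m/s

4.2 m/s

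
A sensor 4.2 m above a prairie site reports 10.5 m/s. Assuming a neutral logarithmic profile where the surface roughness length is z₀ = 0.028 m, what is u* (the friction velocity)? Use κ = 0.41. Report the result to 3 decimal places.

Log law: V(z) = (u*/κ) · ln(z/z₀) ⇒ u* = κ · V / ln(z/z₀)
u* = 0.41 × 10.5 / ln(4.2/0.028) = 0.41 × 10.5 / 5.0106
   = 4.3050 / 5.0106 = 0.8592 m/s

u* ≈ 0.859 m/s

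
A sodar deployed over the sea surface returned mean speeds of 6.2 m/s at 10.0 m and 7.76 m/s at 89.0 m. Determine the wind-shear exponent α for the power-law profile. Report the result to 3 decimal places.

α ≈ 0.103

Power law: V₂/V₁ = (z₂/z₁)^α ⇒ α = ln(V₂/V₁) / ln(z₂/z₁)
α = ln(7.76/6.2) / ln(89.0/10.0) = ln(1.2516) / ln(8.9000)
  = 0.22443 / 2.18605 = 0.10267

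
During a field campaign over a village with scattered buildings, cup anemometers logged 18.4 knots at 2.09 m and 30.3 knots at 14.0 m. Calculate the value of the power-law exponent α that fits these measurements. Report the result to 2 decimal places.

α ≈ 0.26

Power law: V₂/V₁ = (z₂/z₁)^α ⇒ α = ln(V₂/V₁) / ln(z₂/z₁)
α = ln(30.3/18.4) / ln(14.0/2.09) = ln(1.6467) / ln(6.6986)
  = 0.49880 / 1.90189 = 0.26226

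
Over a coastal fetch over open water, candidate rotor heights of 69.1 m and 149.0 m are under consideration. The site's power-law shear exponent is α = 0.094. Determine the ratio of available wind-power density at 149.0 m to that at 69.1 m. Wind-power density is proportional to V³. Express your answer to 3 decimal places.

Speed ratio: V_B/V_A = (z_B/z_A)^α = (149.0/69.1)^0.094 = (2.1563)^0.094 = 1.07490
Power-density ratio: P_B/P_A = (V_B/V_A)³ = (1.07490)³ = 1.24195

1.242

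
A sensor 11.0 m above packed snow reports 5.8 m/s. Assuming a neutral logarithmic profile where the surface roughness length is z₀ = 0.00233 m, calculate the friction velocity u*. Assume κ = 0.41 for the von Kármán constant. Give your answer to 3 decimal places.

u* ≈ 0.281 m/s

Log law: V(z) = (u*/κ) · ln(z/z₀) ⇒ u* = κ · V / ln(z/z₀)
u* = 0.41 × 5.8 / ln(11.0/0.00233) = 0.41 × 5.8 / 8.4598
   = 2.3780 / 8.4598 = 0.2811 m/s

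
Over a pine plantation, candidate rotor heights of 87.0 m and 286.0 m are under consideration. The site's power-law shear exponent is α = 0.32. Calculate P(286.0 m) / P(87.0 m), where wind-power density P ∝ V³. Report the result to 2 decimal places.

Speed ratio: V_B/V_A = (z_B/z_A)^α = (286.0/87.0)^0.32 = (3.2874)^0.32 = 1.46349
Power-density ratio: P_B/P_A = (V_B/V_A)³ = (1.46349)³ = 3.13453

3.13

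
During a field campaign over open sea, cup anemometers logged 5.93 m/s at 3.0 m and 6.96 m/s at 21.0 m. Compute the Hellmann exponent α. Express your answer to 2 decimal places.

α ≈ 0.08

Power law: V₂/V₁ = (z₂/z₁)^α ⇒ α = ln(V₂/V₁) / ln(z₂/z₁)
α = ln(6.96/5.93) / ln(21.0/3.0) = ln(1.1737) / ln(7.0000)
  = 0.16016 / 1.94591 = 0.08230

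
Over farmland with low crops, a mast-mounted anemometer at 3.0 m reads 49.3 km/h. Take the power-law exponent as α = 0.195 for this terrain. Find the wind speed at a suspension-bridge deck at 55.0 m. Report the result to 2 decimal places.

Power-law profile: V₂ = V₁ · (z₂/z₁)^α
V₂ = 49.3 × (55.0/3.0)^0.195 = 49.3 × (18.3333)^0.195
    = 49.3 × 1.7633 = 86.9319 km/h

86.93 km/h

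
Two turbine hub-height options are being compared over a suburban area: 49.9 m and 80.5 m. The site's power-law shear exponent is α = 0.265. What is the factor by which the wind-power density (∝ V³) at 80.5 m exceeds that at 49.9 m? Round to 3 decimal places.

Speed ratio: V_B/V_A = (z_B/z_A)^α = (80.5/49.9)^0.265 = (1.6132)^0.265 = 1.13511
Power-density ratio: P_B/P_A = (V_B/V_A)³ = (1.13511)³ = 1.46257

1.463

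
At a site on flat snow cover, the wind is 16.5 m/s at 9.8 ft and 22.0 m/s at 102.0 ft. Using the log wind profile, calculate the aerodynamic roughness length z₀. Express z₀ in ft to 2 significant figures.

Log law: V(z) ∝ ln(z/z₀). With r = V₁/V₂ = 16.5/22.0 = 0.75000,
r · ln(z₂/z₀) = ln(z₁/z₀) ⇒ ln z₀ = (ln z₁ − r·ln z₂)/(1 − r)
ln z₀ = (2.28238 − 0.75000×4.62497) / 0.25000 = -4.7454
z₀ = exp(-4.7454) = 0.008692 ft

z₀ ≈ 0.0087 ft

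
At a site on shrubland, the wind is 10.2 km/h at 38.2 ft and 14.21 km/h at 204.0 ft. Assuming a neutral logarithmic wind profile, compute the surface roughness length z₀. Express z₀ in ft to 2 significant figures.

z₀ ≈ 0.54 ft

Log law: V(z) ∝ ln(z/z₀). With r = V₁/V₂ = 10.2/14.21 = 0.71780,
r · ln(z₂/z₀) = ln(z₁/z₀) ⇒ ln z₀ = (ln z₁ − r·ln z₂)/(1 − r)
ln z₀ = (3.64284 − 0.71780×5.31812) / 0.28220 = -0.6185
z₀ = exp(-0.6185) = 0.5388 ft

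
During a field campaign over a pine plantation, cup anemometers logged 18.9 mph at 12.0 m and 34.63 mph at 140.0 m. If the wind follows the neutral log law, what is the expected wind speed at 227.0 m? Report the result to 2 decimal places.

37.72 mph

Log law: V ∝ ln(z/z₀). From the pair, with r = V₁/V₂ = 0.54577,
ln z₀ = (ln z₁ − r·ln z₂)/(1 − r) = (2.4849 − 0.54577×4.9416)/0.45423 = -0.4669 → z₀ = 0.6269 m
V₃ = V₁ · ln(z₃/z₀)/ln(z₁/z₀) = 18.9 × 5.8919/2.9518 = 37.7245 mph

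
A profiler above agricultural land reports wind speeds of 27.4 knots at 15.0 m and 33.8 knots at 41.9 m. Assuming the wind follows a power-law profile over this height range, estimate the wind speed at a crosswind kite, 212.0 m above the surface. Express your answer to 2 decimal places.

First find α: α = ln(V₂/V₁)/ln(z₂/z₁) = ln(33.8/27.4)/ln(41.9/15.0) = 0.20992/1.02724 = 0.2044
Extrapolate from 41.9 m to 212.0 m: V₃ = 33.8 × (212.0/41.9)^0.2044 = 33.8 × 1.3928 = 47.0766 knots

47.08 knots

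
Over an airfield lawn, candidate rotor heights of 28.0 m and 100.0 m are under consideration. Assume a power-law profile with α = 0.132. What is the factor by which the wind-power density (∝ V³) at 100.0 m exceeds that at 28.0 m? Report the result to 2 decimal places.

1.66

Speed ratio: V_B/V_A = (z_B/z_A)^α = (100.0/28.0)^0.132 = (3.5714)^0.132 = 1.18297
Power-density ratio: P_B/P_A = (V_B/V_A)³ = (1.18297)³ = 1.65549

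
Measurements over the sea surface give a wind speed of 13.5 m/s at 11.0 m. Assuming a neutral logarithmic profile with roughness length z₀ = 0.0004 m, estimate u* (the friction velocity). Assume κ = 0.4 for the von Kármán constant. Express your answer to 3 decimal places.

Log law: V(z) = (u*/κ) · ln(z/z₀) ⇒ u* = κ · V / ln(z/z₀)
u* = 0.4 × 13.5 / ln(11.0/0.0004) = 0.4 × 13.5 / 10.2219
   = 5.4000 / 10.2219 = 0.5283 m/s

u* ≈ 0.528 m/s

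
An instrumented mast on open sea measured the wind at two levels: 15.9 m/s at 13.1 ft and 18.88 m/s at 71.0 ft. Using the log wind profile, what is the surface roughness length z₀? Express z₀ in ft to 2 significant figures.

Log law: V(z) ∝ ln(z/z₀). With r = V₁/V₂ = 15.9/18.88 = 0.84216,
r · ln(z₂/z₀) = ln(z₁/z₀) ⇒ ln z₀ = (ln z₁ − r·ln z₂)/(1 − r)
ln z₀ = (2.57261 − 0.84216×4.26268) / 0.15784 = -6.4449
z₀ = exp(-6.4449) = 0.001589 ft

z₀ ≈ 0.0016 ft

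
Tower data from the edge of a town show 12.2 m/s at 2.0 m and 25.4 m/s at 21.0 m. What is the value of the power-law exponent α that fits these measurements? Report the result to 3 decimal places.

α ≈ 0.312

Power law: V₂/V₁ = (z₂/z₁)^α ⇒ α = ln(V₂/V₁) / ln(z₂/z₁)
α = ln(25.4/12.2) / ln(21.0/2.0) = ln(2.0820) / ln(10.5000)
  = 0.73331 / 2.35138 = 0.31187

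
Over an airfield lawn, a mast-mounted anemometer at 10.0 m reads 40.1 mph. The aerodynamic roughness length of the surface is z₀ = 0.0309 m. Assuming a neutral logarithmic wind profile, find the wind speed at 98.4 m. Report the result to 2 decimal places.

55.96 mph

Log law: V(z) ∝ ln(z/z₀), so V₂/V₁ = ln(z₂/z₀) / ln(z₁/z₀).
ln(98.4/0.0309) = 8.0660, ln(10.0/0.0309) = 5.7796
V₂ = 40.1 × 8.0660/5.7796 = 40.1 × 1.3956 = 55.9639 mph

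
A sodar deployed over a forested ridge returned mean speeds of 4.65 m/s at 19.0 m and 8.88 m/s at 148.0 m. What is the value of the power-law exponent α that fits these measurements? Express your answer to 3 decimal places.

Power law: V₂/V₁ = (z₂/z₁)^α ⇒ α = ln(V₂/V₁) / ln(z₂/z₁)
α = ln(8.88/4.65) / ln(148.0/19.0) = ln(1.9097) / ln(7.7895)
  = 0.64693 / 2.05277 = 0.31515

α ≈ 0.315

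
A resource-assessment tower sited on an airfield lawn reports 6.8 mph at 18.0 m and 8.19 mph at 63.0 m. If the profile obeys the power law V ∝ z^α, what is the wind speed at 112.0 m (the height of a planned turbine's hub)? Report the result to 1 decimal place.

First find α: α = ln(V₂/V₁)/ln(z₂/z₁) = ln(8.19/6.8)/ln(63.0/18.0) = 0.18599/1.25276 = 0.1485
Extrapolate from 63.0 m to 112.0 m: V₃ = 8.19 × (112.0/63.0)^0.1485 = 8.19 × 1.0892 = 8.9204 mph

8.9 mph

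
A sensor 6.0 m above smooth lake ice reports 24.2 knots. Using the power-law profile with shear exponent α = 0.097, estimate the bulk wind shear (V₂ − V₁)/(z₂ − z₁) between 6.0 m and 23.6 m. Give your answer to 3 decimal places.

Power law: V₂ = V₁ · (z₂/z₁)^α = 24.2 × (3.9333)^0.097 = 27.6380 knots
ΔV/Δz = (27.6380 − 24.2)/(23.6 − 6.0) = 3.4380/17.6000 = 0.19534 knots/m

0.195 knots/m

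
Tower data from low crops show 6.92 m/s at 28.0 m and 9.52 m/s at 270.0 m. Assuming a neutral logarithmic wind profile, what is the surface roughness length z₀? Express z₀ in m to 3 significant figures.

z₀ ≈ 0.0672 m

Log law: V(z) ∝ ln(z/z₀). With r = V₁/V₂ = 6.92/9.52 = 0.72689,
r · ln(z₂/z₀) = ln(z₁/z₀) ⇒ ln z₀ = (ln z₁ − r·ln z₂)/(1 − r)
ln z₀ = (3.33220 − 0.72689×5.59842) / 0.27311 = -2.6994
z₀ = exp(-2.6994) = 0.06724 m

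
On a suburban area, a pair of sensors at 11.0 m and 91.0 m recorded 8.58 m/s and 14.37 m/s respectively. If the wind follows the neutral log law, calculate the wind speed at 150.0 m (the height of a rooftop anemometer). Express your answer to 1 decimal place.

Log law: V ∝ ln(z/z₀). From the pair, with r = V₁/V₂ = 0.59708,
ln z₀ = (ln z₁ − r·ln z₂)/(1 − r) = (2.3979 − 0.59708×4.5109)/0.40292 = -0.7332 → z₀ = 0.4804 m
V₃ = V₁ · ln(z₃/z₀)/ln(z₁/z₀) = 8.58 × 5.7439/3.1311 = 15.7395 m/s

15.7 m/s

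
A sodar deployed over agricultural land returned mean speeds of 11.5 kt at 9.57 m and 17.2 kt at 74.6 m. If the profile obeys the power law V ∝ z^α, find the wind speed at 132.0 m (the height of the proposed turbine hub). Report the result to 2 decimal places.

19.24 kt

First find α: α = ln(V₂/V₁)/ln(z₂/z₁) = ln(17.2/11.5)/ln(74.6/9.57) = 0.40256/2.05351 = 0.1960
Extrapolate from 74.6 m to 132.0 m: V₃ = 17.2 × (132.0/74.6)^0.1960 = 17.2 × 1.1184 = 19.2359 kt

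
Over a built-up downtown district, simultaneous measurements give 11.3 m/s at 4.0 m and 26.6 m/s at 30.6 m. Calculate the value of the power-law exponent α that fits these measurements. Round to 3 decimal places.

Power law: V₂/V₁ = (z₂/z₁)^α ⇒ α = ln(V₂/V₁) / ln(z₂/z₁)
α = ln(26.6/11.3) / ln(30.6/4.0) = ln(2.3540) / ln(7.6500)
  = 0.85611 / 2.03471 = 0.42075

α ≈ 0.421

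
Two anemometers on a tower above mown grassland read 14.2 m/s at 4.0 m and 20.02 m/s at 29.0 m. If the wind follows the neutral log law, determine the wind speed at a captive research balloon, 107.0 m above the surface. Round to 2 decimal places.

23.86 m/s

Log law: V ∝ ln(z/z₀). From the pair, with r = V₁/V₂ = 0.70929,
ln z₀ = (ln z₁ − r·ln z₂)/(1 − r) = (1.3863 − 0.70929×3.3673)/0.29071 = -3.4471 → z₀ = 0.03184 m
V₃ = V₁ · ln(z₃/z₀)/ln(z₁/z₀) = 14.2 × 8.1199/4.8334 = 23.8555 m/s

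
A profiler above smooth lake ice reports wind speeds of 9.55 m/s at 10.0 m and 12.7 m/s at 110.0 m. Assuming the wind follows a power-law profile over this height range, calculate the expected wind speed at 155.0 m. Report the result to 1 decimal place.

13.2 m/s

First find α: α = ln(V₂/V₁)/ln(z₂/z₁) = ln(12.7/9.55)/ln(110.0/10.0) = 0.28506/2.39790 = 0.1189
Extrapolate from 110.0 m to 155.0 m: V₃ = 12.7 × (155.0/110.0)^0.1189 = 12.7 × 1.0416 = 13.2285 m/s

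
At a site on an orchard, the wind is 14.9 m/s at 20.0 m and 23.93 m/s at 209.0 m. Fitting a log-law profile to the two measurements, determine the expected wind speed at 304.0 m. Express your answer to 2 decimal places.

Log law: V ∝ ln(z/z₀). From the pair, with r = V₁/V₂ = 0.62265,
ln z₀ = (ln z₁ − r·ln z₂)/(1 − r) = (2.9957 − 0.62265×5.3423)/0.37735 = -0.8763 → z₀ = 0.4163 m
V₃ = V₁ · ln(z₃/z₀)/ln(z₁/z₀) = 14.9 × 6.5933/3.8720 = 25.3719 m/s

25.37 m/s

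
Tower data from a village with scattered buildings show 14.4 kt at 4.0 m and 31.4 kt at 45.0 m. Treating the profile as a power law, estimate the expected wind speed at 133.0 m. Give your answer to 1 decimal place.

First find α: α = ln(V₂/V₁)/ln(z₂/z₁) = ln(31.4/14.4)/ln(45.0/4.0) = 0.77958/2.42037 = 0.3221
Extrapolate from 45.0 m to 133.0 m: V₃ = 31.4 × (133.0/45.0)^0.3221 = 31.4 × 1.4177 = 44.5162 kt

44.5 kt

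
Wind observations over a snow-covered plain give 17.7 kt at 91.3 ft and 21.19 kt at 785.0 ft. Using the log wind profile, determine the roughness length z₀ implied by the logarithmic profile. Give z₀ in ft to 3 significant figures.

z₀ ≈ 0.00167 ft

Log law: V(z) ∝ ln(z/z₀). With r = V₁/V₂ = 17.7/21.19 = 0.83530,
r · ln(z₂/z₀) = ln(z₁/z₀) ⇒ ln z₀ = (ln z₁ − r·ln z₂)/(1 − r)
ln z₀ = (4.51415 − 0.83530×6.66568) / 0.16470 = -6.3976
z₀ = exp(-6.3976) = 0.001665 ft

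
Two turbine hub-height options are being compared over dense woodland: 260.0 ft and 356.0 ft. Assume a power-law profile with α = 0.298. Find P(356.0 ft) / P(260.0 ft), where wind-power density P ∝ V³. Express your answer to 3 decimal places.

1.324

Speed ratio: V_B/V_A = (z_B/z_A)^α = (356.0/260.0)^0.298 = (1.3692)^0.298 = 1.09817
Power-density ratio: P_B/P_A = (V_B/V_A)³ = (1.09817)³ = 1.32437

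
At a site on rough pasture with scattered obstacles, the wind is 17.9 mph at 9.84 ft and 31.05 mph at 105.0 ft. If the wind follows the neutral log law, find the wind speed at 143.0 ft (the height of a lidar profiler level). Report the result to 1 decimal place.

32.8 mph

Log law: V ∝ ln(z/z₀). From the pair, with r = V₁/V₂ = 0.57649,
ln z₀ = (ln z₁ − r·ln z₂)/(1 − r) = (2.2865 − 0.57649×4.6540)/0.42351 = -0.9362 → z₀ = 0.3921 ft
V₃ = V₁ · ln(z₃/z₀)/ln(z₁/z₀) = 17.9 × 5.8991/3.2227 = 32.7657 mph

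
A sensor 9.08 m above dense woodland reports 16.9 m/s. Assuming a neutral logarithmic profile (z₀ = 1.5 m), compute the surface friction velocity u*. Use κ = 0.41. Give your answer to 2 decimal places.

Log law: V(z) = (u*/κ) · ln(z/z₀) ⇒ u* = κ · V / ln(z/z₀)
u* = 0.41 × 16.9 / ln(9.08/1.5) = 0.41 × 16.9 / 1.8006
   = 6.9290 / 1.8006 = 3.8481 m/s

u* ≈ 3.85 m/s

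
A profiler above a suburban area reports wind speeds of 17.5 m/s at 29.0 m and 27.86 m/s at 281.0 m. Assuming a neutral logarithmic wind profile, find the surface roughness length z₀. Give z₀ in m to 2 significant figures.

z₀ ≈ 0.63 m

Log law: V(z) ∝ ln(z/z₀). With r = V₁/V₂ = 17.5/27.86 = 0.62814,
r · ln(z₂/z₀) = ln(z₁/z₀) ⇒ ln z₀ = (ln z₁ − r·ln z₂)/(1 − r)
ln z₀ = (3.36730 − 0.62814×5.63835) / 0.37186 = -0.4690
z₀ = exp(-0.4690) = 0.6257 m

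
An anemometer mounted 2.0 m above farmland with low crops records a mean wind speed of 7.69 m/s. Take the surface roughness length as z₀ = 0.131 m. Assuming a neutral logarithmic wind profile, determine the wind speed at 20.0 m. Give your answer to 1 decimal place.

14.2 m/s

Log law: V(z) ∝ ln(z/z₀), so V₂/V₁ = ln(z₂/z₀) / ln(z₁/z₀).
ln(20.0/0.131) = 5.0283, ln(2.0/0.131) = 2.7257
V₂ = 7.69 × 5.0283/2.7257 = 7.69 × 1.8448 = 14.1863 m/s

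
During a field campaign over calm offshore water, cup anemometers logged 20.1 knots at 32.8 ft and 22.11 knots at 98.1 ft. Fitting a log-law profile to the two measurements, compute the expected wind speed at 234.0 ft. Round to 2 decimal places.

Log law: V ∝ ln(z/z₀). From the pair, with r = V₁/V₂ = 0.90909,
ln z₀ = (ln z₁ − r·ln z₂)/(1 − r) = (3.4904 − 0.90909×4.5860)/0.09091 = -7.4652 → z₀ = 0.0005727 ft
V₃ = V₁ · ln(z₃/z₀)/ln(z₁/z₀) = 20.1 × 12.9205/10.9556 = 23.7049 knots

23.70 knots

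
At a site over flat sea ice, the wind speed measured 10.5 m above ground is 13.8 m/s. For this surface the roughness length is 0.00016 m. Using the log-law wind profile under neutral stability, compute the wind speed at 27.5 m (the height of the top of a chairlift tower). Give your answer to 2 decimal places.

Log law: V(z) ∝ ln(z/z₀), so V₂/V₁ = ln(z₂/z₀) / ln(z₁/z₀).
ln(27.5/0.00016) = 12.0545, ln(10.5/0.00016) = 11.0917
V₂ = 13.8 × 12.0545/11.0917 = 13.8 × 1.0868 = 14.9979 m/s

15.00 m/s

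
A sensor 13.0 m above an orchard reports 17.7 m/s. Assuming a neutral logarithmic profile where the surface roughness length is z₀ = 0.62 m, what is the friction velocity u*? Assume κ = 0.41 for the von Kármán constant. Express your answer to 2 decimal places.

u* ≈ 2.38 m/s

Log law: V(z) = (u*/κ) · ln(z/z₀) ⇒ u* = κ · V / ln(z/z₀)
u* = 0.41 × 17.7 / ln(13.0/0.62) = 0.41 × 17.7 / 3.0430
   = 7.2570 / 3.0430 = 2.3848 m/s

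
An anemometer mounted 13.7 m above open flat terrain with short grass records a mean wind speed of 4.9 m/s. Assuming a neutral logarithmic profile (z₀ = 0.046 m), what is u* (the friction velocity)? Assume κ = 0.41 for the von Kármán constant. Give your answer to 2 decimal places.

Log law: V(z) = (u*/κ) · ln(z/z₀) ⇒ u* = κ · V / ln(z/z₀)
u* = 0.41 × 4.9 / ln(13.7/0.046) = 0.41 × 4.9 / 5.6965
   = 2.0090 / 5.6965 = 0.3527 m/s

u* ≈ 0.35 m/s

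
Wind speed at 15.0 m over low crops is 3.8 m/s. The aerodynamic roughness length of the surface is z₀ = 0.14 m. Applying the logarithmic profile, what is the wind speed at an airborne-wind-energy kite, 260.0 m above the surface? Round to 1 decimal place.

6.1 m/s

Log law: V(z) ∝ ln(z/z₀), so V₂/V₁ = ln(z₂/z₀) / ln(z₁/z₀).
ln(260.0/0.14) = 7.5268, ln(15.0/0.14) = 4.6742
V₂ = 3.8 × 7.5268/4.6742 = 3.8 × 1.6103 = 6.1191 m/s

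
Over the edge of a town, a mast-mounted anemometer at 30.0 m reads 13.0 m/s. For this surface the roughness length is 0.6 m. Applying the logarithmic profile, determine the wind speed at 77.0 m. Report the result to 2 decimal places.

Log law: V(z) ∝ ln(z/z₀), so V₂/V₁ = ln(z₂/z₀) / ln(z₁/z₀).
ln(77.0/0.6) = 4.8546, ln(30.0/0.6) = 3.9120
V₂ = 13.0 × 4.8546/3.9120 = 13.0 × 1.2410 = 16.1324 m/s

16.13 m/s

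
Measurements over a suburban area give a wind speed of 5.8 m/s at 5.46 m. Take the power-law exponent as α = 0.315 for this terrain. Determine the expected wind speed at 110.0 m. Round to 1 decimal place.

Power-law profile: V₂ = V₁ · (z₂/z₁)^α
V₂ = 5.8 × (110.0/5.46)^0.315 = 5.8 × (20.1465)^0.315
    = 5.8 × 2.5753 = 14.9366 m/s

14.9 m/s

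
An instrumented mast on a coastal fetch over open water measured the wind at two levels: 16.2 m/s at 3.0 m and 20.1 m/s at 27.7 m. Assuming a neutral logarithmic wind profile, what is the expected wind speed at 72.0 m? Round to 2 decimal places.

Log law: V ∝ ln(z/z₀). From the pair, with r = V₁/V₂ = 0.80597,
ln z₀ = (ln z₁ − r·ln z₂)/(1 − r) = (1.0986 − 0.80597×3.3214)/0.19403 = -8.1346 → z₀ = 0.0002932 m
V₃ = V₁ · ln(z₃/z₀)/ln(z₁/z₀) = 16.2 × 12.4113/9.2333 = 21.7760 m/s

21.78 m/s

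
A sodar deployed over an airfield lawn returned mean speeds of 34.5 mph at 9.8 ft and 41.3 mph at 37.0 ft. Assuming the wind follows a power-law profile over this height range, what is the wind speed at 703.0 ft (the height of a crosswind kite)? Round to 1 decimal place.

First find α: α = ln(V₂/V₁)/ln(z₂/z₁) = ln(41.3/34.5)/ln(37.0/9.8) = 0.17990/1.32854 = 0.1354
Extrapolate from 37.0 ft to 703.0 ft: V₃ = 41.3 × (703.0/37.0)^0.1354 = 41.3 × 1.4899 = 61.5336 mph

61.5 mph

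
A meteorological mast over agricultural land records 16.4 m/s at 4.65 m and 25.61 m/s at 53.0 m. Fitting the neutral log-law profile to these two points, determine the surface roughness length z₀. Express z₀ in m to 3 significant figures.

Log law: V(z) ∝ ln(z/z₀). With r = V₁/V₂ = 16.4/25.61 = 0.64037,
r · ln(z₂/z₀) = ln(z₁/z₀) ⇒ ln z₀ = (ln z₁ − r·ln z₂)/(1 − r)
ln z₀ = (1.53687 − 0.64037×3.97029) / 0.35963 = -2.7963
z₀ = exp(-2.7963) = 0.06104 m

z₀ ≈ 0.0610 m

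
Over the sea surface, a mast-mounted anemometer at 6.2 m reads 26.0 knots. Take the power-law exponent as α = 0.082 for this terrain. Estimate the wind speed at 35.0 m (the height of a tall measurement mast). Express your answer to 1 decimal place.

30.0 knots

Power-law profile: V₂ = V₁ · (z₂/z₁)^α
V₂ = 26.0 × (35.0/6.2)^0.082 = 26.0 × (5.6452)^0.082
    = 26.0 × 1.1525 = 29.9648 knots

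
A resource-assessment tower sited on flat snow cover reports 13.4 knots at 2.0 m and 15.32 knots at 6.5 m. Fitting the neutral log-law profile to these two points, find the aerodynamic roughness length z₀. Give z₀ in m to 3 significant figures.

Log law: V(z) ∝ ln(z/z₀). With r = V₁/V₂ = 13.4/15.32 = 0.87467,
r · ln(z₂/z₀) = ln(z₁/z₀) ⇒ ln z₀ = (ln z₁ − r·ln z₂)/(1 − r)
ln z₀ = (0.69315 − 0.87467×1.87180) / 0.12533 = -7.5329
z₀ = exp(-7.5329) = 0.0005352 m

z₀ ≈ 0.000535 m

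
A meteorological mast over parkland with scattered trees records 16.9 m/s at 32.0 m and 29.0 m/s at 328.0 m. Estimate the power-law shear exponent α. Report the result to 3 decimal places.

Power law: V₂/V₁ = (z₂/z₁)^α ⇒ α = ln(V₂/V₁) / ln(z₂/z₁)
α = ln(29.0/16.9) / ln(328.0/32.0) = ln(1.7160) / ln(10.2500)
  = 0.53998 / 2.32728 = 0.23202

α ≈ 0.232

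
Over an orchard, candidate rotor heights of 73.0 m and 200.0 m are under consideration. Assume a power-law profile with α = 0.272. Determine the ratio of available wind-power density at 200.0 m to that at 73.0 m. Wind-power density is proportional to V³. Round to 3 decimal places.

Speed ratio: V_B/V_A = (z_B/z_A)^α = (200.0/73.0)^0.272 = (2.7397)^0.272 = 1.31540
Power-density ratio: P_B/P_A = (V_B/V_A)³ = (1.31540)³ = 2.27598

2.276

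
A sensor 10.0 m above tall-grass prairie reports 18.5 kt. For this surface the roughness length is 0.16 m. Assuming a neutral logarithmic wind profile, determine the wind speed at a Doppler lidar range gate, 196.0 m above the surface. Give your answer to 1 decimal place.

31.8 kt

Log law: V(z) ∝ ln(z/z₀), so V₂/V₁ = ln(z₂/z₀) / ln(z₁/z₀).
ln(196.0/0.16) = 7.1107, ln(10.0/0.16) = 4.1352
V₂ = 18.5 × 7.1107/4.1352 = 18.5 × 1.7196 = 31.8120 kt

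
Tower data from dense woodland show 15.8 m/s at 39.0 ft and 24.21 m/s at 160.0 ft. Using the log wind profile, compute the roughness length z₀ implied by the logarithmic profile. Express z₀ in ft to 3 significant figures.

z₀ ≈ 2.75 ft

Log law: V(z) ∝ ln(z/z₀). With r = V₁/V₂ = 15.8/24.21 = 0.65262,
r · ln(z₂/z₀) = ln(z₁/z₀) ⇒ ln z₀ = (ln z₁ − r·ln z₂)/(1 − r)
ln z₀ = (3.66356 − 0.65262×5.07517) / 0.34738 = 1.0115
z₀ = exp(1.0115) = 2.750 ft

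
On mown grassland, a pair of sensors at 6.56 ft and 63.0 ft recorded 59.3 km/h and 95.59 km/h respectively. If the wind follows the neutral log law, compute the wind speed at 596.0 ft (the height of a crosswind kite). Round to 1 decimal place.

131.6 km/h

Log law: V ∝ ln(z/z₀). From the pair, with r = V₁/V₂ = 0.62036,
ln z₀ = (ln z₁ − r·ln z₂)/(1 − r) = (1.8810 − 0.62036×4.1431)/0.37964 = -1.8155 → z₀ = 0.1628 ft
V₃ = V₁ · ln(z₃/z₀)/ln(z₁/z₀) = 59.3 × 8.2057/3.6965 = 131.6388 km/h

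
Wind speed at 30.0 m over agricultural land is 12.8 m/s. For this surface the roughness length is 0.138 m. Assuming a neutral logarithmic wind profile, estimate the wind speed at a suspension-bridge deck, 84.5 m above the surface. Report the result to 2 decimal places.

15.26 m/s

Log law: V(z) ∝ ln(z/z₀), so V₂/V₁ = ln(z₂/z₀) / ln(z₁/z₀).
ln(84.5/0.138) = 6.4173, ln(30.0/0.138) = 5.3817
V₂ = 12.8 × 6.4173/5.3817 = 12.8 × 1.1924 = 15.2630 m/s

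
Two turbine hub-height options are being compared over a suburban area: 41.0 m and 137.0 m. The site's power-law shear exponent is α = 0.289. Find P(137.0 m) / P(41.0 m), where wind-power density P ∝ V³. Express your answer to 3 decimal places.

Speed ratio: V_B/V_A = (z_B/z_A)^α = (137.0/41.0)^0.289 = (3.3415)^0.289 = 1.41716
Power-density ratio: P_B/P_A = (V_B/V_A)³ = (1.41716)³ = 2.84612

2.846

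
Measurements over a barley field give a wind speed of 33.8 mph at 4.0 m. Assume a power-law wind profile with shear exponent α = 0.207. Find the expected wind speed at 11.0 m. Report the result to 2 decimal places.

Power-law profile: V₂ = V₁ · (z₂/z₁)^α
V₂ = 33.8 × (11.0/4.0)^0.207 = 33.8 × (2.7500)^0.207
    = 33.8 × 1.2329 = 41.6734 mph

41.67 mph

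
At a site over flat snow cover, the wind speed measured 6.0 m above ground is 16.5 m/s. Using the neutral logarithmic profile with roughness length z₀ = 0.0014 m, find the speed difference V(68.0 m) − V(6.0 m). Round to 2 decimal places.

4.79 m/s

Log law: V₂ = V₁ · ln(z₂/z₀)/ln(z₁/z₀) = 16.5 × 10.7908/8.3630 = 21.2899 m/s
ΔV = 21.2899 − 16.5 = 4.7899 m/s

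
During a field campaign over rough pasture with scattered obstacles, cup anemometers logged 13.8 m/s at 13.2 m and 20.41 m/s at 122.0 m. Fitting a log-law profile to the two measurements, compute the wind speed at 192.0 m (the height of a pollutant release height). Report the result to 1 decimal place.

21.8 m/s

Log law: V ∝ ln(z/z₀). From the pair, with r = V₁/V₂ = 0.67614,
ln z₀ = (ln z₁ − r·ln z₂)/(1 − r) = (2.5802 − 0.67614×4.8040)/0.32386 = -2.0625 → z₀ = 0.1271 m
V₃ = V₁ · ln(z₃/z₀)/ln(z₁/z₀) = 13.8 × 7.3200/4.6427 = 21.7579 m/s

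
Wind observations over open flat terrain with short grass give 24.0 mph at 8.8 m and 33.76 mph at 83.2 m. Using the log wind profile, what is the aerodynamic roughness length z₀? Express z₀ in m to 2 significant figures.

z₀ ≈ 0.035 m

Log law: V(z) ∝ ln(z/z₀). With r = V₁/V₂ = 24.0/33.76 = 0.71090,
r · ln(z₂/z₀) = ln(z₁/z₀) ⇒ ln z₀ = (ln z₁ − r·ln z₂)/(1 − r)
ln z₀ = (2.17475 − 0.71090×4.42125) / 0.28910 = -3.3494
z₀ = exp(-3.3494) = 0.03510 m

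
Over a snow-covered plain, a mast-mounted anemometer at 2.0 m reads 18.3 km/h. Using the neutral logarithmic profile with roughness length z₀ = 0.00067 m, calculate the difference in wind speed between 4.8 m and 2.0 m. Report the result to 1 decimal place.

2.0 km/h

Log law: V₂ = V₁ · ln(z₂/z₀)/ln(z₁/z₀) = 18.3 × 8.8768/8.0014 = 20.3023 km/h
ΔV = 20.3023 − 18.3 = 2.0023 km/h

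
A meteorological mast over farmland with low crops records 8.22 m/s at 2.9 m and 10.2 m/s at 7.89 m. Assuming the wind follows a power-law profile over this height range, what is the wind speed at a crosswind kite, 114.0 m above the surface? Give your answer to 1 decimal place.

First find α: α = ln(V₂/V₁)/ln(z₂/z₁) = ln(10.2/8.22)/ln(7.89/2.9) = 0.21582/1.00089 = 0.2156
Extrapolate from 7.89 m to 114.0 m: V₃ = 10.2 × (114.0/7.89)^0.2156 = 10.2 × 1.7786 = 18.1422 m/s

18.1 m/s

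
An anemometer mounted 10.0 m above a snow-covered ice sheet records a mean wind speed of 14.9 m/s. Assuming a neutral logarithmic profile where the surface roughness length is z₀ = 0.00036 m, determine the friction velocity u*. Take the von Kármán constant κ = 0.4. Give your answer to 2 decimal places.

Log law: V(z) = (u*/κ) · ln(z/z₀) ⇒ u* = κ · V / ln(z/z₀)
u* = 0.4 × 14.9 / ln(10.0/0.00036) = 0.4 × 14.9 / 10.2320
   = 5.9600 / 10.2320 = 0.5825 m/s

u* ≈ 0.58 m/s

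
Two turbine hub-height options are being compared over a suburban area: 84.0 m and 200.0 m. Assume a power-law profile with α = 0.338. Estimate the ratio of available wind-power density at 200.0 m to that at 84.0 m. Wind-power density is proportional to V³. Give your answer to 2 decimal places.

Speed ratio: V_B/V_A = (z_B/z_A)^α = (200.0/84.0)^0.338 = (2.3810)^0.338 = 1.34073
Power-density ratio: P_B/P_A = (V_B/V_A)³ = (1.34073)³ = 2.41005

2.41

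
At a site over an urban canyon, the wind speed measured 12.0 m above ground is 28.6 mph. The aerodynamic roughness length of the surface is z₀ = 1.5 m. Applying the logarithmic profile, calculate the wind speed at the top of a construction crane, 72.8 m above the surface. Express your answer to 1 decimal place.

Log law: V(z) ∝ ln(z/z₀), so V₂/V₁ = ln(z₂/z₀) / ln(z₁/z₀).
ln(72.8/1.5) = 3.8823, ln(12.0/1.5) = 2.0794
V₂ = 28.6 × 3.8823/2.0794 = 28.6 × 1.8670 = 53.3953 mph

53.4 mph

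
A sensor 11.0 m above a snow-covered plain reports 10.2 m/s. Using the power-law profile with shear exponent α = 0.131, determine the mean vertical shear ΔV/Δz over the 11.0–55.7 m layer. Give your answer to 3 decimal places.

0.054 m/s/m

Power law: V₂ = V₁ · (z₂/z₁)^α = 10.2 × (5.0636)^0.131 = 12.6149 m/s
ΔV/Δz = (12.6149 − 10.2)/(55.7 − 11.0) = 2.4149/44.7000 = 0.05403 m/s/m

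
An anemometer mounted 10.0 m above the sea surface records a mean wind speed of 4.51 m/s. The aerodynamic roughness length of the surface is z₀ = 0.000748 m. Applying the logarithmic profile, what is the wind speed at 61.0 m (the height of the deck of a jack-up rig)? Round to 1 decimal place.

Log law: V(z) ∝ ln(z/z₀), so V₂/V₁ = ln(z₂/z₀) / ln(z₁/z₀).
ln(61.0/0.000748) = 11.3090, ln(10.0/0.000748) = 9.5007
V₂ = 4.51 × 11.3090/9.5007 = 4.51 × 1.1903 = 5.3684 m/s

5.4 m/s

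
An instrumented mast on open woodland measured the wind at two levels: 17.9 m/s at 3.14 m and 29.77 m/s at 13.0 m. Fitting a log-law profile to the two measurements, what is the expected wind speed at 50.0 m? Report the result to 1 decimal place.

41.0 m/s

Log law: V ∝ ln(z/z₀). From the pair, with r = V₁/V₂ = 0.60128,
ln z₀ = (ln z₁ − r·ln z₂)/(1 − r) = (1.1442 − 0.60128×2.5649)/0.39872 = -0.9982 → z₀ = 0.3685 m
V₃ = V₁ · ln(z₃/z₀)/ln(z₁/z₀) = 17.9 × 4.9103/2.1425 = 41.0246 m/s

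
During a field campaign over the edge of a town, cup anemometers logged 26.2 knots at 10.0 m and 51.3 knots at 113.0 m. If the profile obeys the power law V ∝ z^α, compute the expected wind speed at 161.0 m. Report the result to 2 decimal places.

56.59 knots

First find α: α = ln(V₂/V₁)/ln(z₂/z₁) = ln(51.3/26.2)/ln(113.0/10.0) = 0.67193/2.42480 = 0.2771
Extrapolate from 113.0 m to 161.0 m: V₃ = 51.3 × (161.0/113.0)^0.2771 = 51.3 × 1.1031 = 56.5877 knots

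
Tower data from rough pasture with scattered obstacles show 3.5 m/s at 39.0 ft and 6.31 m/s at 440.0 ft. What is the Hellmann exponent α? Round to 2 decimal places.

Power law: V₂/V₁ = (z₂/z₁)^α ⇒ α = ln(V₂/V₁) / ln(z₂/z₁)
α = ln(6.31/3.5) / ln(440.0/39.0) = ln(1.8029) / ln(11.2821)
  = 0.58937 / 2.42321 = 0.24322

α ≈ 0.24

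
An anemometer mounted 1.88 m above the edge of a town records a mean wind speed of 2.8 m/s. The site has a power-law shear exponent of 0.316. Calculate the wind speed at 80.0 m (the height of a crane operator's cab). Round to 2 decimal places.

9.16 m/s

Power-law profile: V₂ = V₁ · (z₂/z₁)^α
V₂ = 2.8 × (80.0/1.88)^0.316 = 2.8 × (42.5532)^0.316
    = 2.8 × 3.2715 = 9.1601 m/s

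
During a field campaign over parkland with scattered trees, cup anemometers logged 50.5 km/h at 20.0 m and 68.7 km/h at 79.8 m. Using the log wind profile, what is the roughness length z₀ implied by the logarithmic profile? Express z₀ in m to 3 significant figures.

Log law: V(z) ∝ ln(z/z₀). With r = V₁/V₂ = 50.5/68.7 = 0.73508,
r · ln(z₂/z₀) = ln(z₁/z₀) ⇒ ln z₀ = (ln z₁ − r·ln z₂)/(1 − r)
ln z₀ = (2.99573 − 0.73508×4.37952) / 0.26492 = -0.8439
z₀ = exp(-0.8439) = 0.4300 m

z₀ ≈ 0.430 m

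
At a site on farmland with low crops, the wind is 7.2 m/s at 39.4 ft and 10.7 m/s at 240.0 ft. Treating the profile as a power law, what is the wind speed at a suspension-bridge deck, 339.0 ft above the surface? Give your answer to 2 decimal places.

11.54 m/s

First find α: α = ln(V₂/V₁)/ln(z₂/z₁) = ln(10.7/7.2)/ln(240.0/39.4) = 0.39616/1.80687 = 0.2193
Extrapolate from 240.0 ft to 339.0 ft: V₃ = 10.7 × (339.0/240.0)^0.2193 = 10.7 × 1.0787 = 11.5417 m/s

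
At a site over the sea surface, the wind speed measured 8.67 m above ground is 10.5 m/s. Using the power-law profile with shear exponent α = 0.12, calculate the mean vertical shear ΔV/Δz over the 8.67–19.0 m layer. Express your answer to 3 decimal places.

Power law: V₂ = V₁ · (z₂/z₁)^α = 10.5 × (2.1915)^0.12 = 11.5366 m/s
ΔV/Δz = (11.5366 − 10.5)/(19.0 − 8.67) = 1.0366/10.3300 = 0.10035 m/s/m

0.100 m/s/m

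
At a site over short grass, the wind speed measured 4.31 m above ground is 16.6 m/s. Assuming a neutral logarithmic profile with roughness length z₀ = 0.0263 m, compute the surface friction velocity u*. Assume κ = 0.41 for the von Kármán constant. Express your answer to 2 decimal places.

u* ≈ 1.33 m/s

Log law: V(z) = (u*/κ) · ln(z/z₀) ⇒ u* = κ · V / ln(z/z₀)
u* = 0.41 × 16.6 / ln(4.31/0.0263) = 0.41 × 16.6 / 5.0991
   = 6.8060 / 5.0991 = 1.3347 m/s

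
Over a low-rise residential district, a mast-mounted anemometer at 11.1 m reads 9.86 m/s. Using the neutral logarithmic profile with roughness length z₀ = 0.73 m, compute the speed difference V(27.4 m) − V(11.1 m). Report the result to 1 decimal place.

3.3 m/s

Log law: V₂ = V₁ · ln(z₂/z₀)/ln(z₁/z₀) = 9.86 × 3.6253/2.7217 = 13.1335 m/s
ΔV = 13.1335 − 9.86 = 3.2735 m/s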